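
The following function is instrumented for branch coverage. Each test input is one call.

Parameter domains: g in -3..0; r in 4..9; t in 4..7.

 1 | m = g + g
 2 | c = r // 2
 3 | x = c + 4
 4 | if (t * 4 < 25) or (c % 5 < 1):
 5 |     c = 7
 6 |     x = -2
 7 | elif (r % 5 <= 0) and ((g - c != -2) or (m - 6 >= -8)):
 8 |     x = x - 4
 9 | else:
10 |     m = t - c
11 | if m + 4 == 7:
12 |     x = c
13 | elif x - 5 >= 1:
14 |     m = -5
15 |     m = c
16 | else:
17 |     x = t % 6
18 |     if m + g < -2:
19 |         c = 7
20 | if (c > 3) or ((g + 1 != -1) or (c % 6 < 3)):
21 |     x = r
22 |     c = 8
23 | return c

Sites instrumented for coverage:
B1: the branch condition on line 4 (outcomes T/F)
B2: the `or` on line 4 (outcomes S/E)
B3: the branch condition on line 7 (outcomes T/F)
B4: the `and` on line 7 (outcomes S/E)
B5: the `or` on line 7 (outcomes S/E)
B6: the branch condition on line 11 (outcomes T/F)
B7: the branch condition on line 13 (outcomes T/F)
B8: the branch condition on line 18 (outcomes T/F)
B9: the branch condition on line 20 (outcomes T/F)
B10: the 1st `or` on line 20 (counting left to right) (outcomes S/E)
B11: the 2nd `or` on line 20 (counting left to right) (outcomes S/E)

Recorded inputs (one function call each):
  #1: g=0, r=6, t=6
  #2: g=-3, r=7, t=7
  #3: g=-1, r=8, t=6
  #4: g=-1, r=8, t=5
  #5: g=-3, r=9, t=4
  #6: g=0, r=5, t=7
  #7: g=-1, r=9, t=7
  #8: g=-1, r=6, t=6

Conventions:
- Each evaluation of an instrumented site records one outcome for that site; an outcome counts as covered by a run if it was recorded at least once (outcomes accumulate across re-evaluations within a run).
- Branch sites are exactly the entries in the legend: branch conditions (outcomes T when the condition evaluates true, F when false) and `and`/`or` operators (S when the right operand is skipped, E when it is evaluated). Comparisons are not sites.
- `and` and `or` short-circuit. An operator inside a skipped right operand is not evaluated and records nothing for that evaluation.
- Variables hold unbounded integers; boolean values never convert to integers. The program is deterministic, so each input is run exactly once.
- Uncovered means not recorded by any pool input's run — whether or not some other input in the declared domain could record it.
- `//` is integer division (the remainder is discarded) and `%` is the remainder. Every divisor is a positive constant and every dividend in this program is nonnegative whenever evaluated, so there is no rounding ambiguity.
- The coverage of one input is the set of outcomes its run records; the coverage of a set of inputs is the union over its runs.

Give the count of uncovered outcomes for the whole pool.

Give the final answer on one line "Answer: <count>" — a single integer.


test 1 (g=0, r=6, t=6) fires B2->S, B1->T, B6->F, B7->F, B8->F, B10->S, B9->T; hits B1=T, B2=S, B6=F, B7=F, B8=F, B9=T, B10=S
test 2 (g=-3, r=7, t=7) fires B2->E, B1->F, B4->S, B3->F, B6->F, B7->T, B10->E, B11->S, B9->T; hits B1=F, B2=E, B3=F, B4=S, B6=F, B7=T, B9=T, B10=E, B11=S
test 3 (g=-1, r=8, t=6) fires B2->S, B1->T, B6->F, B7->F, B8->T, B10->S, B9->T; hits B1=T, B2=S, B6=F, B7=F, B8=T, B9=T, B10=S
test 4 (g=-1, r=8, t=5) fires B2->S, B1->T, B6->F, B7->F, B8->T, B10->S, B9->T; hits B1=T, B2=S, B6=F, B7=F, B8=T, B9=T, B10=S
test 5 (g=-3, r=9, t=4) fires B2->S, B1->T, B6->F, B7->F, B8->T, B10->S, B9->T; hits B1=T, B2=S, B6=F, B7=F, B8=T, B9=T, B10=S
test 6 (g=0, r=5, t=7) fires B2->E, B1->F, B4->E, B5->E, B3->T, B6->F, B7->F, B8->F, B10->E, B11->S, B9->T; hits B1=F, B2=E, B3=T, B4=E, B5=E, B6=F, B7=F, B8=F, B9=T, B10=E, B11=S
test 7 (g=-1, r=9, t=7) fires B2->E, B1->F, B4->S, B3->F, B6->T, B10->S, B9->T; hits B1=F, B2=E, B3=F, B4=S, B6=T, B9=T, B10=S
test 8 (g=-1, r=6, t=6) fires B2->S, B1->T, B6->F, B7->F, B8->T, B10->S, B9->T; hits B1=T, B2=S, B6=F, B7=F, B8=T, B9=T, B10=S
union over the pool: B1=T, B1=F, B2=S, B2=E, B3=T, B3=F, B4=S, B4=E, B5=E, B6=T, B6=F, B7=T, B7=F, B8=T, B8=F, B9=T, B10=S, B10=E, B11=S
uncovered (3 of 22): B5=S, B9=F, B11=E
Answer: 3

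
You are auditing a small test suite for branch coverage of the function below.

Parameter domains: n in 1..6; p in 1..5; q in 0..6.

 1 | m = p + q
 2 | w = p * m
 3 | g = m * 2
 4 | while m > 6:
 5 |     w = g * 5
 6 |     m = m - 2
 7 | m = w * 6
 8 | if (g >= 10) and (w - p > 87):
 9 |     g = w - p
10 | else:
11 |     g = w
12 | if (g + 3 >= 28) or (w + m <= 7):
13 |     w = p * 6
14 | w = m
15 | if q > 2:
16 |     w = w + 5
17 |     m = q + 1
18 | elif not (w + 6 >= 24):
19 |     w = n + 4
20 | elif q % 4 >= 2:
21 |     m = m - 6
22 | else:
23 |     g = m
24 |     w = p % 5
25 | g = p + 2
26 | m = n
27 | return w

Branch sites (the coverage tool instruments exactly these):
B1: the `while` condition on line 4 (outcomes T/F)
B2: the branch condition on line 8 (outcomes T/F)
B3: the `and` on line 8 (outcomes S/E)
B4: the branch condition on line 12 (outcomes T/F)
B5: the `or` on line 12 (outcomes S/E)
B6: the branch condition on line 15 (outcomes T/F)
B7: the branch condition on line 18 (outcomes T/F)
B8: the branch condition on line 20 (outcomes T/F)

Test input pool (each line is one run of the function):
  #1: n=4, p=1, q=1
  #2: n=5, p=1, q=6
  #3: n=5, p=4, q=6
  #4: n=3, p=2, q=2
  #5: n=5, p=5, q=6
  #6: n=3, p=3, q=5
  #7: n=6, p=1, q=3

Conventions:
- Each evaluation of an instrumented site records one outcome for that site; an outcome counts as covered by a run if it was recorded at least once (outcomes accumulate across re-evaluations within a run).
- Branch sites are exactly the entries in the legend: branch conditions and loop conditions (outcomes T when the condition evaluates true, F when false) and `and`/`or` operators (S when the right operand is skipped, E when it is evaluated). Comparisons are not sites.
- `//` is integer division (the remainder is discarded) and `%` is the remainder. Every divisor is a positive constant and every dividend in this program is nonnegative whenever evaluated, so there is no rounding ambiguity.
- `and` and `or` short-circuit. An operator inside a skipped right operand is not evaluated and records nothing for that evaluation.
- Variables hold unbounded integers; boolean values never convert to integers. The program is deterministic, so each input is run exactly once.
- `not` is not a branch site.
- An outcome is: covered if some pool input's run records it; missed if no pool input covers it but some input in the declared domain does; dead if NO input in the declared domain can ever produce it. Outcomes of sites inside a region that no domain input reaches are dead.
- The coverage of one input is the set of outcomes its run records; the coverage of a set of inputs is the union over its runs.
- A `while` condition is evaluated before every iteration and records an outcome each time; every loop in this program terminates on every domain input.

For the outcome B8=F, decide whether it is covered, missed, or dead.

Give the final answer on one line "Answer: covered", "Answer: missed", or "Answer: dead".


no pool input records B8=F
but domain input (n=1, p=2, q=0) does record it -> reachable, so missed
Answer: missed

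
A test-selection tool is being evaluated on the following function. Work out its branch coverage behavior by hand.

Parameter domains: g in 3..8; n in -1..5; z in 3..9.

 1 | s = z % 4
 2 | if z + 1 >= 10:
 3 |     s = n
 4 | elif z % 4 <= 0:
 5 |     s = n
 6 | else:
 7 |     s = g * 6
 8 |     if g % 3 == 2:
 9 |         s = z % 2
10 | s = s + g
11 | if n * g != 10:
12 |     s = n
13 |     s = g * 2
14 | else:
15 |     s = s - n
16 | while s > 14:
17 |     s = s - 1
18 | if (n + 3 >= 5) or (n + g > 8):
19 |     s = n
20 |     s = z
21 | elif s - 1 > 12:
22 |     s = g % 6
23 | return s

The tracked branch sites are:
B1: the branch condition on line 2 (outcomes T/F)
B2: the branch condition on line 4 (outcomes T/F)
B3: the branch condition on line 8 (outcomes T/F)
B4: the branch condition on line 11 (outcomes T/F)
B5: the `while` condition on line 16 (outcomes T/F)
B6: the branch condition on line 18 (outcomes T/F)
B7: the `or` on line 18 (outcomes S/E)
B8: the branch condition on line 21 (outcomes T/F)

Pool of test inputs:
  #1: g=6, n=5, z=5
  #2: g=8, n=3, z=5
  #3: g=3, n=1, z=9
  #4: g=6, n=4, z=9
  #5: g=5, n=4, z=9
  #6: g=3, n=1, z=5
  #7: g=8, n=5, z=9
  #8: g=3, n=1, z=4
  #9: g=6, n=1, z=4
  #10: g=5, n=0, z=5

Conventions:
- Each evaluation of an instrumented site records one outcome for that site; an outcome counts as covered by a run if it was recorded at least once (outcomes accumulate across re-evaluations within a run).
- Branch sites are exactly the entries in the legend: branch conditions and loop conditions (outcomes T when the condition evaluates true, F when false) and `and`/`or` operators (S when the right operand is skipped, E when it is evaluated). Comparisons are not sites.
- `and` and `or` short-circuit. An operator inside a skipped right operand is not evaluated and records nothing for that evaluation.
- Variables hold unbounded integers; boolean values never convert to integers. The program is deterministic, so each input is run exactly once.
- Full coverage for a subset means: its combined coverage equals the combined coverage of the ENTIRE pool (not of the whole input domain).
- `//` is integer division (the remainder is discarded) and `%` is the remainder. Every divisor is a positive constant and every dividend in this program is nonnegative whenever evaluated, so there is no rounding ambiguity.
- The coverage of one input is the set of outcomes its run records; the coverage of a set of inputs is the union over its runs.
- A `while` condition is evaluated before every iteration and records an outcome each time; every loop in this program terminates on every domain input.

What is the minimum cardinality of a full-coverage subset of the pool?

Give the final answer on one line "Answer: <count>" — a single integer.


test 1 (g=6, n=5, z=5) fires B1->F, B2->F, B3->F, B4->T, B5->F, B7->S, B6->T; hits B1=F, B2=F, B3=F, B4=T, B5=F, B6=T, B7=S
test 2 (g=8, n=3, z=5) fires B1->F, B2->F, B3->T, B4->T, B5->T, B5->T, B5->F, B7->S, B6->T; hits B1=F, B2=F, B3=T, B4=T, B5=T, B5=F, B6=T, B7=S
test 3 (g=3, n=1, z=9) fires B1->T, B4->T, B5->F, B7->E, B6->F, B8->F; hits B1=T, B4=T, B5=F, B6=F, B7=E, B8=F
test 4 (g=6, n=4, z=9) fires B1->T, B4->T, B5->F, B7->S, B6->T; hits B1=T, B4=T, B5=F, B6=T, B7=S
test 5 (g=5, n=4, z=9) fires B1->T, B4->T, B5->F, B7->S, B6->T; hits B1=T, B4=T, B5=F, B6=T, B7=S
test 6 (g=3, n=1, z=5) fires B1->F, B2->F, B3->F, B4->T, B5->F, B7->E, B6->F, B8->F; hits B1=F, B2=F, B3=F, B4=T, B5=F, B6=F, B7=E, B8=F
test 7 (g=8, n=5, z=9) fires B1->T, B4->T, B5->T, B5->T, B5->F, B7->S, B6->T; hits B1=T, B4=T, B5=T, B5=F, B6=T, B7=S
test 8 (g=3, n=1, z=4) fires B1->F, B2->T, B4->T, B5->F, B7->E, B6->F, B8->F; hits B1=F, B2=T, B4=T, B5=F, B6=F, B7=E, B8=F
test 9 (g=6, n=1, z=4) fires B1->F, B2->T, B4->T, B5->F, B7->E, B6->F, B8->F; hits B1=F, B2=T, B4=T, B5=F, B6=F, B7=E, B8=F
test 10 (g=5, n=0, z=5) fires B1->F, B2->F, B3->T, B4->T, B5->F, B7->E, B6->F, B8->F; hits B1=F, B2=F, B3=T, B4=T, B5=F, B6=F, B7=E, B8=F
together the pool reaches 14 outcomes: B1=T, B1=F, B2=T, B2=F, B3=T, B3=F, B4=T, B5=T, B5=F, B6=T, B6=F, B7=S, B7=E, B8=F
checked all size-1 subsets: none covers 14 outcomes (max 8/14)
checked all size-2 subsets: none covers 14 outcomes (max 12/14)
checked all size-3 subsets: none covers 14 outcomes (max 13/14)
the canonical winner is {1, 2, 3, 8}: size 4, full 14-outcome coverage, earliest index list among size-4 covers
Answer: 4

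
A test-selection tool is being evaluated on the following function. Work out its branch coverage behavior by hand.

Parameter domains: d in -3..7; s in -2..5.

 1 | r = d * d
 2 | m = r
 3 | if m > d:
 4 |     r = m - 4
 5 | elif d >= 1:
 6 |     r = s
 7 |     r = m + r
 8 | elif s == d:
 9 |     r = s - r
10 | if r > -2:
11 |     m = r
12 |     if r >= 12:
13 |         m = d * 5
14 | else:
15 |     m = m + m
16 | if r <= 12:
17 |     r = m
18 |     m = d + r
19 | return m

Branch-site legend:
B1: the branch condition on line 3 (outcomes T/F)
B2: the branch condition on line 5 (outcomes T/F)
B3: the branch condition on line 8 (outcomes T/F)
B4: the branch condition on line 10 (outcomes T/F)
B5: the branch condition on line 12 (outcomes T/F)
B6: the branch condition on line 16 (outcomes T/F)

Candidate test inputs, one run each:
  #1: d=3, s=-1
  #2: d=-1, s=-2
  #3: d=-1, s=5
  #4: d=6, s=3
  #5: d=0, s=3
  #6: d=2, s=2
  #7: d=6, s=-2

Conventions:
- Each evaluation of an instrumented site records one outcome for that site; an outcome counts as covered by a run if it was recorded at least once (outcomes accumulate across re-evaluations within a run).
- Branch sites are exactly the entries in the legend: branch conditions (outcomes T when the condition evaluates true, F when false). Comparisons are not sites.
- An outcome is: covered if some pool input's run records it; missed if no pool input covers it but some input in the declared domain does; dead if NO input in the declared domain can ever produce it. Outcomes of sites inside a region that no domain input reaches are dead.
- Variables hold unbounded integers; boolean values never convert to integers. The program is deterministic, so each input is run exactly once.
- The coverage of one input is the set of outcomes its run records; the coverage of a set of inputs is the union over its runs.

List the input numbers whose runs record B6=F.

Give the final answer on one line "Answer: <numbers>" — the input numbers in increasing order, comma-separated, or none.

input #1 (d=3, s=-1): never hits B6=F
input #2 (d=-1, s=-2): never hits B6=F
input #3 (d=-1, s=5): never hits B6=F
input #4 (d=6, s=3): hits B6=F
input #5 (d=0, s=3): never hits B6=F
input #6 (d=2, s=2): never hits B6=F
input #7 (d=6, s=-2): hits B6=F

Answer: 4, 7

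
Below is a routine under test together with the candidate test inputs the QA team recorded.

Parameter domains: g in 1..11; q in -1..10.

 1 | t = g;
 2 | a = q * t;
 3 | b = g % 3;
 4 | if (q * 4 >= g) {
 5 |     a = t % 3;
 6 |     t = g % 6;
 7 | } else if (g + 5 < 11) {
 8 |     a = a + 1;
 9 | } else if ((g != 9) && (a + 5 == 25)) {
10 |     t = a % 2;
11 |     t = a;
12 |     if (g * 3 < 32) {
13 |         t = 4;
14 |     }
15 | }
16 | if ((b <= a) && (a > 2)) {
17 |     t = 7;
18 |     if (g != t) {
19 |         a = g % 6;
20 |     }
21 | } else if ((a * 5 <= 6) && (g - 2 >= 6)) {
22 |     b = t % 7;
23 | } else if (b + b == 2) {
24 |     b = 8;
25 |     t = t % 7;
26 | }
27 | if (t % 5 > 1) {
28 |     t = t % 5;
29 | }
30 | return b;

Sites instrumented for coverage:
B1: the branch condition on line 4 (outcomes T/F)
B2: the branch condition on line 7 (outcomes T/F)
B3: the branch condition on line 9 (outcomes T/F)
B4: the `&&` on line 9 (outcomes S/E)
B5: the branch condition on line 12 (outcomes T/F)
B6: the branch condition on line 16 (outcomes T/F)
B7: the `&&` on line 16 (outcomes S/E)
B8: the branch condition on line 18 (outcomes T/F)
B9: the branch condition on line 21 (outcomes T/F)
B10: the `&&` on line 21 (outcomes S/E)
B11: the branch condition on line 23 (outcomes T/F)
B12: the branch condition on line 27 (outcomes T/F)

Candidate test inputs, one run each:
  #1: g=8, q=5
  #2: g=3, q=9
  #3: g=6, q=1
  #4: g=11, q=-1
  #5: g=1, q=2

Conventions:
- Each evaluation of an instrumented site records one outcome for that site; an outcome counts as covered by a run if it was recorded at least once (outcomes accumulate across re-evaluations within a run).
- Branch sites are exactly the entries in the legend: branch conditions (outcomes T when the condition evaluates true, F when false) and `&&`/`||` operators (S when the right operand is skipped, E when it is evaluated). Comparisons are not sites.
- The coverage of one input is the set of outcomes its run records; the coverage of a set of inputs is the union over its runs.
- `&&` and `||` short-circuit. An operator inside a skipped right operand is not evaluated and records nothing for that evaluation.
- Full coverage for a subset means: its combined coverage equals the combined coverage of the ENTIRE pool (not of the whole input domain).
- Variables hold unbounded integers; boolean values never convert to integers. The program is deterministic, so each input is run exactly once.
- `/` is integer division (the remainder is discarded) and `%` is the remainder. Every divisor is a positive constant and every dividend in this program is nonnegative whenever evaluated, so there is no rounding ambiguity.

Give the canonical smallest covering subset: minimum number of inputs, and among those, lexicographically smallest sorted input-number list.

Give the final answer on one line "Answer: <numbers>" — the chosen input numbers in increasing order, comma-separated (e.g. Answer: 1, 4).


test 1 (g=8, q=5) fires B1->T, B7->E, B6->F, B10->S, B9->F, B11->F, B12->T; hits B1=T, B6=F, B7=E, B9=F, B10=S, B11=F, B12=T
test 2 (g=3, q=9) fires B1->T, B7->E, B6->F, B10->E, B9->F, B11->F, B12->T; hits B1=T, B6=F, B7=E, B9=F, B10=E, B11=F, B12=T
test 3 (g=6, q=1) fires B1->F, B2->F, B4->E, B3->F, B7->E, B6->T, B8->T, B12->T; hits B1=F, B2=F, B3=F, B4=E, B6=T, B7=E, B8=T, B12=T
test 4 (g=11, q=-1) fires B1->F, B2->F, B4->E, B3->F, B7->S, B6->F, B10->E, B9->T, B12->F; hits B1=F, B2=F, B3=F, B4=E, B6=F, B7=S, B9=T, B10=E, B12=F
test 5 (g=1, q=2) fires B1->T, B7->E, B6->F, B10->E, B9->F, B11->T, B12->F; hits B1=T, B6=F, B7=E, B9=F, B10=E, B11=T, B12=F
the full pool covers 18 outcomes: B1=T, B1=F, B2=F, B3=F, B4=E, B6=T, B6=F, B7=S, B7=E, B8=T, B9=T, B9=F, B10=S, B10=E, B11=T, B11=F, B12=T, B12=F
size 1 is not enough: best union over all size-1 subsets is 9/18
size 2 is not enough: best union over all size-2 subsets is 15/18
size 3 is not enough: best union over all size-3 subsets is 17/18
size 4: inputs {1, 3, 4, 5} cover all 18 outcomes, and no lexicographically smaller subset of this size does
Answer: 1, 3, 4, 5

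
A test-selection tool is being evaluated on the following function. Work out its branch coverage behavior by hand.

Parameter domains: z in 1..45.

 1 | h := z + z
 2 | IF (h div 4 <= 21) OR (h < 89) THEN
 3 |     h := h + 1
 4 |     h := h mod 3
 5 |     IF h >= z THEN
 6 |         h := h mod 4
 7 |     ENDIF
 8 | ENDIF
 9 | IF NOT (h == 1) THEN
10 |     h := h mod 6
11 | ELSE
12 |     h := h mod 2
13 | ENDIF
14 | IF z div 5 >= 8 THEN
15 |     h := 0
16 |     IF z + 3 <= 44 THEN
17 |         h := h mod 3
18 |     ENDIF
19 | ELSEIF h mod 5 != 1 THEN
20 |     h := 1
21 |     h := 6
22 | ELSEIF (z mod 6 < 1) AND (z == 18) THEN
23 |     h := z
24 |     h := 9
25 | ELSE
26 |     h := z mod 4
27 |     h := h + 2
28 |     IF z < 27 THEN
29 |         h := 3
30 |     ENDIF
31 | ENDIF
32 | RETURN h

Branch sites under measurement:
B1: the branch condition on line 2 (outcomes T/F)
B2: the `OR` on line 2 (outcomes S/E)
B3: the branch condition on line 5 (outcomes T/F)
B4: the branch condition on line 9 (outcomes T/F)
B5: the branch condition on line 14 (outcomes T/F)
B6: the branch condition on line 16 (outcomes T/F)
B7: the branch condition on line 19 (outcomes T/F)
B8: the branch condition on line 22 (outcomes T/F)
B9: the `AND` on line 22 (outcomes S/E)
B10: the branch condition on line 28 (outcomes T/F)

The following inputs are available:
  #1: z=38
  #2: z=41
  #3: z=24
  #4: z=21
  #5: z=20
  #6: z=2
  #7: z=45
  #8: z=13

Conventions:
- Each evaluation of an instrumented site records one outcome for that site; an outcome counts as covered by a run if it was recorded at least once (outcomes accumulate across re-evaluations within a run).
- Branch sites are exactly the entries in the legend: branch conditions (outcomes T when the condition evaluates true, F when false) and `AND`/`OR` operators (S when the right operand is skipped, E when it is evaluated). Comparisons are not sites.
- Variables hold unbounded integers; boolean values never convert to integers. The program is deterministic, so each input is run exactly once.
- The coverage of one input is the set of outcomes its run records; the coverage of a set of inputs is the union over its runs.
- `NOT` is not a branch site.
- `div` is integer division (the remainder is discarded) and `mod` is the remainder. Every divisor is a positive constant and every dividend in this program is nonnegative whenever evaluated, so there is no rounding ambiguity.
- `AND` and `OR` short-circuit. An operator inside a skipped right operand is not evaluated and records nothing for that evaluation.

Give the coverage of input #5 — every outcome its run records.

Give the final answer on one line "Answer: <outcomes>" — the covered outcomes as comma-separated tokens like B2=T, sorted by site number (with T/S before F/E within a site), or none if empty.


Running input #5 (z=20), event by event:
  B2->S, B1->T, B3->F, B4->T, B5->F, B7->T
deduplicating events, the covered set is: B1=T, B2=S, B3=F, B4=T, B5=F, B7=T
Answer: B1=T, B2=S, B3=F, B4=T, B5=F, B7=T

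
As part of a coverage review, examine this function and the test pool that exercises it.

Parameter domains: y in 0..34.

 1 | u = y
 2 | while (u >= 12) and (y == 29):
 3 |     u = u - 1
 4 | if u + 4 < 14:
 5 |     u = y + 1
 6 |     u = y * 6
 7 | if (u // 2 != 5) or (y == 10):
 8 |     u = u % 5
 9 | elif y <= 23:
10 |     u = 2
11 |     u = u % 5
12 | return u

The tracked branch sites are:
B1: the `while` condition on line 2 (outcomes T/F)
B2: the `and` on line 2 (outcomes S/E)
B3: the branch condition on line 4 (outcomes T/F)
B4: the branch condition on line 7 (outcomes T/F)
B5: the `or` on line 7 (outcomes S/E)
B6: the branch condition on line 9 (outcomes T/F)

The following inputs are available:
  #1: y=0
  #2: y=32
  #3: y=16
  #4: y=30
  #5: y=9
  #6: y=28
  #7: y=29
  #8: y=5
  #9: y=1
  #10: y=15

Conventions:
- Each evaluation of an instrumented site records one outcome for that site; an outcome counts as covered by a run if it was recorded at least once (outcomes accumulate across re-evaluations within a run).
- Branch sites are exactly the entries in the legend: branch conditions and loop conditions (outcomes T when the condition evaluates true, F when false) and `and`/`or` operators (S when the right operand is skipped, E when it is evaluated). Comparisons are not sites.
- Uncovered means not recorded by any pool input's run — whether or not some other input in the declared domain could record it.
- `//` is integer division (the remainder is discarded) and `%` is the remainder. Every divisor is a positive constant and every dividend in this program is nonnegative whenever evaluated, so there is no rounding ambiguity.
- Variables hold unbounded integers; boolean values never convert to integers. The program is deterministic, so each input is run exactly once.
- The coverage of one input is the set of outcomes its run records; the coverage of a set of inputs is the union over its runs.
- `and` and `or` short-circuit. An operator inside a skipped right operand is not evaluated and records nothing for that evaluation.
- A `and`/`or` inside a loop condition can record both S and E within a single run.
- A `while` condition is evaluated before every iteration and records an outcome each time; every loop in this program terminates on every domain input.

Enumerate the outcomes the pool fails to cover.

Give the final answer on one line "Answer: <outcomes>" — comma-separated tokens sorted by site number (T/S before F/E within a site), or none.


run #1 (y=0) runs B2->S, B1->F, B3->T, B5->S, B4->T; records B1=F, B2=S, B3=T, B4=T, B5=S
run #2 (y=32) runs B2->E, B1->F, B3->F, B5->S, B4->T; records B1=F, B2=E, B3=F, B4=T, B5=S
run #3 (y=16) runs B2->E, B1->F, B3->F, B5->S, B4->T; records B1=F, B2=E, B3=F, B4=T, B5=S
run #4 (y=30) runs B2->E, B1->F, B3->F, B5->S, B4->T; records B1=F, B2=E, B3=F, B4=T, B5=S
run #5 (y=9) runs B2->S, B1->F, B3->T, B5->S, B4->T; records B1=F, B2=S, B3=T, B4=T, B5=S
run #6 (y=28) runs B2->E, B1->F, B3->F, B5->S, B4->T; records B1=F, B2=E, B3=F, B4=T, B5=S
run #7 (y=29) runs B2->E, B1->T, B2->E, B1->T, B2->E, B1->T, B2->E, B1->T, B2->E, B1->T, B2->E, B1->T, B2->E, B1->T, ...; records B1=T, B1=F, B2=S, B2=E, B3=F, B4=F, B5=E, B6=F
run #8 (y=5) runs B2->S, B1->F, B3->T, B5->S, B4->T; records B1=F, B2=S, B3=T, B4=T, B5=S
run #9 (y=1) runs B2->S, B1->F, B3->T, B5->S, B4->T; records B1=F, B2=S, B3=T, B4=T, B5=S
run #10 (y=15) runs B2->E, B1->F, B3->F, B5->S, B4->T; records B1=F, B2=E, B3=F, B4=T, B5=S
union over the pool: B1=T, B1=F, B2=S, B2=E, B3=T, B3=F, B4=T, B4=F, B5=S, B5=E, B6=F
uncovered (1 of 12): B6=T
Answer: B6=T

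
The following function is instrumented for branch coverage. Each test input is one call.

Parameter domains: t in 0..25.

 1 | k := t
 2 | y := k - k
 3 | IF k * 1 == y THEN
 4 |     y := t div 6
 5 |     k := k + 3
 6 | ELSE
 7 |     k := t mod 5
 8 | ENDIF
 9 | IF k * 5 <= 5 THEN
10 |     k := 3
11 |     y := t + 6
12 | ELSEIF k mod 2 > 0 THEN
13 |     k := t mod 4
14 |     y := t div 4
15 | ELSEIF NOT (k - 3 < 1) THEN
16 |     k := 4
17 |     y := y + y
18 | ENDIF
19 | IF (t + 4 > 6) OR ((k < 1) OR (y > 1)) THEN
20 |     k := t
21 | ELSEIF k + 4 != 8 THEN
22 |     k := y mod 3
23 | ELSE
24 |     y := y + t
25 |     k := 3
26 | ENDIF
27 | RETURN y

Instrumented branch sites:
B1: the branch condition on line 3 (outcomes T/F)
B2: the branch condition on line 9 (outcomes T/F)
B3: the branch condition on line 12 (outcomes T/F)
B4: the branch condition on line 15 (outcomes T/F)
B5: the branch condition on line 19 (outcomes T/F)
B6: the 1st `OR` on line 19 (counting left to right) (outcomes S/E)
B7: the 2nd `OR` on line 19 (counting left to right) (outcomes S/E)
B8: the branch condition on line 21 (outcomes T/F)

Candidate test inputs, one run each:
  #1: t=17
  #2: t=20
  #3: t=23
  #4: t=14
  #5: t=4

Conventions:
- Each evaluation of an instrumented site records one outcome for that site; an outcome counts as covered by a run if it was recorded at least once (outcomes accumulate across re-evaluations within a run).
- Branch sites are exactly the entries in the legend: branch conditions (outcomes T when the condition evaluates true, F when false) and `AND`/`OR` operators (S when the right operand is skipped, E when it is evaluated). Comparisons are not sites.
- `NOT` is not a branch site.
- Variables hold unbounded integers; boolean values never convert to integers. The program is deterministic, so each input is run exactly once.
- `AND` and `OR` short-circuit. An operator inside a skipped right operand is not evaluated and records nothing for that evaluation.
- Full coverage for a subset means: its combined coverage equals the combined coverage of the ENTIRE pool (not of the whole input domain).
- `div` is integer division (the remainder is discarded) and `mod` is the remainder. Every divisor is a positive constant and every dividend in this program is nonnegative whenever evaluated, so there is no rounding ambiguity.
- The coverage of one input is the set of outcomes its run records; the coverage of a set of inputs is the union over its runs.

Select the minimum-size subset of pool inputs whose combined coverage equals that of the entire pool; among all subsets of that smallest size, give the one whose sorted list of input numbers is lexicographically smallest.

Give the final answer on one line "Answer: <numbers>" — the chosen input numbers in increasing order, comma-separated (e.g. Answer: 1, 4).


input #1 (t=17): events B1->F, B2->F, B3->F, B4->F, B6->S, B5->T; covers B1=F, B2=F, B3=F, B4=F, B5=T, B6=S
input #2 (t=20): events B1->F, B2->T, B6->S, B5->T; covers B1=F, B2=T, B5=T, B6=S
input #3 (t=23): events B1->F, B2->F, B3->T, B6->S, B5->T; covers B1=F, B2=F, B3=T, B5=T, B6=S
input #4 (t=14): events B1->F, B2->F, B3->F, B4->T, B6->S, B5->T; covers B1=F, B2=F, B3=F, B4=T, B5=T, B6=S
input #5 (t=4): events B1->F, B2->F, B3->F, B4->T, B6->S, B5->T; covers B1=F, B2=F, B3=F, B4=T, B5=T, B6=S
union over all inputs: B1=F, B2=T, B2=F, B3=T, B3=F, B4=T, B4=F, B5=T, B6=S (9 outcomes)
no size-1 subset reaches all 9 outcomes (best union: 6/9)
no size-2 subset reaches all 9 outcomes (best union: 7/9)
no size-3 subset reaches all 9 outcomes (best union: 8/9)
at size 4, {1, 2, 3, 4} reaches all 9 outcomes; every lexicographically earlier size-4 subset fails
Answer: 1, 2, 3, 4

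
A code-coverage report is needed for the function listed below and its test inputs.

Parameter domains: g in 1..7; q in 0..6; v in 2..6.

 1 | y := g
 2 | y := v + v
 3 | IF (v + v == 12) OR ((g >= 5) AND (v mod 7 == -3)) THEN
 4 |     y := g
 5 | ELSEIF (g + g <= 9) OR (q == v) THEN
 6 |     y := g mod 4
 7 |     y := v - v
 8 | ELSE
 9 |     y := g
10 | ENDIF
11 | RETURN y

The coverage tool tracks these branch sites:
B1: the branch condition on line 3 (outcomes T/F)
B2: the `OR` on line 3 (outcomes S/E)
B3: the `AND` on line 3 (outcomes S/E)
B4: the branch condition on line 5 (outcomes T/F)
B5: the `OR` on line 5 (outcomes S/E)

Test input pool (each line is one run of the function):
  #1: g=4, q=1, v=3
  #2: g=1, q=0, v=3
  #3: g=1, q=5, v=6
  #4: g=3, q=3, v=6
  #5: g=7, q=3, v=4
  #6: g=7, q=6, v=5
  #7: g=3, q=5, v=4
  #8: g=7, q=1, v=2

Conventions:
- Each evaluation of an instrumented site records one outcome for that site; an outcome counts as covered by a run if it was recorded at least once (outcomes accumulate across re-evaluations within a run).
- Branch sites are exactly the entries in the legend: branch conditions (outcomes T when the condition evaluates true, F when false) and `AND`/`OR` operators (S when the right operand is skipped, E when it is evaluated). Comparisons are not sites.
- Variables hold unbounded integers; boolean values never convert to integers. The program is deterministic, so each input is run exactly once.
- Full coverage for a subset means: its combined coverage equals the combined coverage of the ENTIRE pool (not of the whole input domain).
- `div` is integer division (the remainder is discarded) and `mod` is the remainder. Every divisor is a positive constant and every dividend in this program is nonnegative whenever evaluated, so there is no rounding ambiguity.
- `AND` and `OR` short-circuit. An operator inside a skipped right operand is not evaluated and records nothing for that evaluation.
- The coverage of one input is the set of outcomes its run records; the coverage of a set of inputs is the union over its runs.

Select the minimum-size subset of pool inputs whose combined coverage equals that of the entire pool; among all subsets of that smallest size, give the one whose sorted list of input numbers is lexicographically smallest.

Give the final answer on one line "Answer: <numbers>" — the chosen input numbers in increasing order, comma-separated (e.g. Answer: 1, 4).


input #1 (g=4, q=1, v=3): events B2->E, B3->S, B1->F, B5->S, B4->T; covers B1=F, B2=E, B3=S, B4=T, B5=S
input #2 (g=1, q=0, v=3): events B2->E, B3->S, B1->F, B5->S, B4->T; covers B1=F, B2=E, B3=S, B4=T, B5=S
input #3 (g=1, q=5, v=6): events B2->S, B1->T; covers B1=T, B2=S
input #4 (g=3, q=3, v=6): events B2->S, B1->T; covers B1=T, B2=S
input #5 (g=7, q=3, v=4): events B2->E, B3->E, B1->F, B5->E, B4->F; covers B1=F, B2=E, B3=E, B4=F, B5=E
input #6 (g=7, q=6, v=5): events B2->E, B3->E, B1->F, B5->E, B4->F; covers B1=F, B2=E, B3=E, B4=F, B5=E
input #7 (g=3, q=5, v=4): events B2->E, B3->S, B1->F, B5->S, B4->T; covers B1=F, B2=E, B3=S, B4=T, B5=S
input #8 (g=7, q=1, v=2): events B2->E, B3->E, B1->F, B5->E, B4->F; covers B1=F, B2=E, B3=E, B4=F, B5=E
pool-wide coverage (10 outcomes): B1=T, B1=F, B2=S, B2=E, B3=S, B3=E, B4=T, B4=F, B5=S, B5=E
checked all size-1 subsets: none covers 10 outcomes (max 5/10)
checked all size-2 subsets: none covers 10 outcomes (max 8/10)
size 3: inputs {1, 3, 5} cover all 10 outcomes, and no lexicographically smaller subset of this size does
Answer: 1, 3, 5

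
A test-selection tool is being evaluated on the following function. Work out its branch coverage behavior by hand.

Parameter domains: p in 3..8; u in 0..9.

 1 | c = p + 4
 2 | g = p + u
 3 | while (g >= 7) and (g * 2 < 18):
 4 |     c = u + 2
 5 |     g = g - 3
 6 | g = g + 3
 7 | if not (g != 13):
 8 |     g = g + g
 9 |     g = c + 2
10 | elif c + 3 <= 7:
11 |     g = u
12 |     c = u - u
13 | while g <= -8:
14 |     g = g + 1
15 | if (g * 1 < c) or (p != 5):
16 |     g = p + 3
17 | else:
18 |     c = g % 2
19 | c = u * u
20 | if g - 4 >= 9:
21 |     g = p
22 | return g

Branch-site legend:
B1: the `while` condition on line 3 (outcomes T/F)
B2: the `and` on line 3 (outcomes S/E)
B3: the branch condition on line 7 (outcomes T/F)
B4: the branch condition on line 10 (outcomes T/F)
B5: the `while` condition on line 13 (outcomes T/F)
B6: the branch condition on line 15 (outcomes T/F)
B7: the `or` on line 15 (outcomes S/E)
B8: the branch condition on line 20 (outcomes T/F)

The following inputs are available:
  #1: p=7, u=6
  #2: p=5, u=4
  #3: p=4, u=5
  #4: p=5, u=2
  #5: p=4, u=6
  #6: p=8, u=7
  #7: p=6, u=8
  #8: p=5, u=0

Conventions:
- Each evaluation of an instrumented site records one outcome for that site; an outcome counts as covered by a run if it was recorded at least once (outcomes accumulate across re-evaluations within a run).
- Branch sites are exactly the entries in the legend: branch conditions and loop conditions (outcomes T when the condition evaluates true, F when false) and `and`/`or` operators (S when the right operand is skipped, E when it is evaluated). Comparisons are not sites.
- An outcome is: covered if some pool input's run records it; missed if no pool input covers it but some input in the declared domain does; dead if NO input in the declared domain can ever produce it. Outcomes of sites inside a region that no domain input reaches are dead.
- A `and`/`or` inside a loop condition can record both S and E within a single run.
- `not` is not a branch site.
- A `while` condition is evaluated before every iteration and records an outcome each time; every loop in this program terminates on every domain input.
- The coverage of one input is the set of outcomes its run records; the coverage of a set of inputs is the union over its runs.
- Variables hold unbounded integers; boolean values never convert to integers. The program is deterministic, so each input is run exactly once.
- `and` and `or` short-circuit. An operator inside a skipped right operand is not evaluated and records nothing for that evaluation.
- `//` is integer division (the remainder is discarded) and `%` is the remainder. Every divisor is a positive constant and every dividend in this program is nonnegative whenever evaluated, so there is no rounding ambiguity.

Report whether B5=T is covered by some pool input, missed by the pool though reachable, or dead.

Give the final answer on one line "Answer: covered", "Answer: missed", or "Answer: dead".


no pool input records B5=T
checking all 60 inputs in the declared domain: B5=T is never recorded -> dead
Answer: dead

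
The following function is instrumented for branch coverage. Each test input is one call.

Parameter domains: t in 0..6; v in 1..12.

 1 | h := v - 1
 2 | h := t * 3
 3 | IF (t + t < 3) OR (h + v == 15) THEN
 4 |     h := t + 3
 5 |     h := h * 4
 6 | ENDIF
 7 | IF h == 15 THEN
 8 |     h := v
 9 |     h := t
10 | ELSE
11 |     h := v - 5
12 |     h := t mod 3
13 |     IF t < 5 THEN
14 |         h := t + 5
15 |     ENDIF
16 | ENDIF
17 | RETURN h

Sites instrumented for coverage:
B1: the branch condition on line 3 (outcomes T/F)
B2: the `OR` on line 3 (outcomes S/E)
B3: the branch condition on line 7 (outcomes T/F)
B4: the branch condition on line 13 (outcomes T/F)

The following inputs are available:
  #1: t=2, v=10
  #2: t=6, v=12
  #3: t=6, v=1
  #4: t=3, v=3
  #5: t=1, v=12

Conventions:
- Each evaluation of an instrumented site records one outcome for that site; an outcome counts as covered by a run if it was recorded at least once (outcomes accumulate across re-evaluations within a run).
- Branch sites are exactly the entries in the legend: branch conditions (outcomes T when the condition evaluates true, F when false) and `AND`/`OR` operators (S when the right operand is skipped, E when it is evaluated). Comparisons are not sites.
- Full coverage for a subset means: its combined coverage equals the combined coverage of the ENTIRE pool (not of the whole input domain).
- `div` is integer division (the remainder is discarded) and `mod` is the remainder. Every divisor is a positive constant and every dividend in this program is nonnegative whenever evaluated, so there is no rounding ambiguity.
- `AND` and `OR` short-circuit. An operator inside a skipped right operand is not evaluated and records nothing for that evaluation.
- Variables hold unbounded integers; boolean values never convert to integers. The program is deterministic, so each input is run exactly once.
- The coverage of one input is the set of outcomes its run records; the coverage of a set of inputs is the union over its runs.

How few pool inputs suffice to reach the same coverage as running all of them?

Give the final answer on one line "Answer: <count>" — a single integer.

test 1 (t=2, v=10) fires B2->E, B1->F, B3->F, B4->T; hits B1=F, B2=E, B3=F, B4=T
test 2 (t=6, v=12) fires B2->E, B1->F, B3->F, B4->F; hits B1=F, B2=E, B3=F, B4=F
test 3 (t=6, v=1) fires B2->E, B1->F, B3->F, B4->F; hits B1=F, B2=E, B3=F, B4=F
test 4 (t=3, v=3) fires B2->E, B1->F, B3->F, B4->T; hits B1=F, B2=E, B3=F, B4=T
test 5 (t=1, v=12) fires B2->S, B1->T, B3->F, B4->T; hits B1=T, B2=S, B3=F, B4=T
pool-wide coverage (7 outcomes): B1=T, B1=F, B2=S, B2=E, B3=F, B4=T, B4=F
checked all size-1 subsets: none covers 7 outcomes (max 4/7)
size 2: inputs {2, 5} cover all 7 outcomes, and no lexicographically smaller subset of this size does

Answer: 2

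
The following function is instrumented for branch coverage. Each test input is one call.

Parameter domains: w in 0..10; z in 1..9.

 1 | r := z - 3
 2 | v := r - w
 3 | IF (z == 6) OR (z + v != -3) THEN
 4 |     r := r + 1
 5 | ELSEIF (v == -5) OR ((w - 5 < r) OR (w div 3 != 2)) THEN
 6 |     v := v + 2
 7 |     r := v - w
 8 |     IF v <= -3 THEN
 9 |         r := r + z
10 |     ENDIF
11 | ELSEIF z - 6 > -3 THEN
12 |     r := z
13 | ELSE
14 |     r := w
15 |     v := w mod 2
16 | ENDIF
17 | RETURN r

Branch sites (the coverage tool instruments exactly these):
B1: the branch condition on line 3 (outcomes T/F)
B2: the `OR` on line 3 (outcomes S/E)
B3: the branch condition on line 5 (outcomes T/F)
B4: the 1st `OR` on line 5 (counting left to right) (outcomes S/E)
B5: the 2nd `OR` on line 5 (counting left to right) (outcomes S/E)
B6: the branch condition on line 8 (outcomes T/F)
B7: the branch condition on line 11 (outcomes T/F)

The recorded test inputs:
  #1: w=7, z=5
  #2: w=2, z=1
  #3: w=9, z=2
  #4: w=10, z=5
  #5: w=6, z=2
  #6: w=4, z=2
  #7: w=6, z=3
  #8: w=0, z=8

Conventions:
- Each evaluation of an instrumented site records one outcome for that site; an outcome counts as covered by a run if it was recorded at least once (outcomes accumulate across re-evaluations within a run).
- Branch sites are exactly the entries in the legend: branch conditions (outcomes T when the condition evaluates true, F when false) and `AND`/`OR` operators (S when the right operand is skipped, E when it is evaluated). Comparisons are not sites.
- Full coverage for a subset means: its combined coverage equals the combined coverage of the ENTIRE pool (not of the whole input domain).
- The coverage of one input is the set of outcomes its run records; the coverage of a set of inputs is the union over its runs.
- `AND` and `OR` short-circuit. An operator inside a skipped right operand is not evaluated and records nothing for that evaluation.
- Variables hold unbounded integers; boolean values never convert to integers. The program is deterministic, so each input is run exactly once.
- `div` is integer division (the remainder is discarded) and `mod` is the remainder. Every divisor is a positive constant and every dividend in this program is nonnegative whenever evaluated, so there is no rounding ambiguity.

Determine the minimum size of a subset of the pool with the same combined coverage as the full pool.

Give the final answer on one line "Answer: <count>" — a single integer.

input #1, w=7, z=5: events B2->E, B1->T; outcomes B1=T, B2=E
input #2, w=2, z=1: events B2->E, B1->F, B4->E, B5->S, B3->T, B6->F; outcomes B1=F, B2=E, B3=T, B4=E, B5=S, B6=F
input #3, w=9, z=2: events B2->E, B1->T; outcomes B1=T, B2=E
input #4, w=10, z=5: events B2->E, B1->F, B4->E, B5->E, B3->T, B6->T; outcomes B1=F, B2=E, B3=T, B4=E, B5=E, B6=T
input #5, w=6, z=2: events B2->E, B1->T; outcomes B1=T, B2=E
input #6, w=4, z=2: events B2->E, B1->F, B4->S, B3->T, B6->T; outcomes B1=F, B2=E, B3=T, B4=S, B6=T
input #7, w=6, z=3: events B2->E, B1->F, B4->E, B5->E, B3->F, B7->F; outcomes B1=F, B2=E, B3=F, B4=E, B5=E, B7=F
input #8, w=0, z=8: events B2->E, B1->T; outcomes B1=T, B2=E
the full pool covers 12 outcomes: B1=T, B1=F, B2=E, B3=T, B3=F, B4=S, B4=E, B5=S, B5=E, B6=T, B6=F, B7=F
no size-1 subset reaches all 12 outcomes (best union: 6/12)
no size-2 subset reaches all 12 outcomes (best union: 9/12)
no size-3 subset reaches all 12 outcomes (best union: 11/12)
size 4: inputs {1, 2, 6, 7} cover all 12 outcomes, and no lexicographically smaller subset of this size does

Answer: 4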